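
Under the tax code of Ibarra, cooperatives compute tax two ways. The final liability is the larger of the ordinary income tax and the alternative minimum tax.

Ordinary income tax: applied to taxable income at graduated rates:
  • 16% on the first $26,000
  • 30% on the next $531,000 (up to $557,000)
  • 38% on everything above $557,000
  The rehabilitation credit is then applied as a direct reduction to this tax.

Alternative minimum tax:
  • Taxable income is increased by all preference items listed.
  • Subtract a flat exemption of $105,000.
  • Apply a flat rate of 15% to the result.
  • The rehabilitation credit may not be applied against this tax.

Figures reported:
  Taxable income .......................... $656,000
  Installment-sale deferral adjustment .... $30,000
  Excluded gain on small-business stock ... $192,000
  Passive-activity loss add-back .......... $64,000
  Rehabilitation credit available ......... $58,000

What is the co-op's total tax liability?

Ordinary income tax:
  $26,000 × 16% = $4,160
  $531,000 × 30% = $159,300
  $99,000 × 38% = $37,620
  → $201,080
  Less rehabilitation credit $58,000 → $143,080

Alternative minimum tax:
  Adjusted income: $656,000 + $30,000 + $192,000 + $64,000 = $942,000
  Less exemption $105,000 → base $837,000
  $837,000 × 15% = $125,550

$143,080 > $125,550, so the ordinary income tax governs.

$143,080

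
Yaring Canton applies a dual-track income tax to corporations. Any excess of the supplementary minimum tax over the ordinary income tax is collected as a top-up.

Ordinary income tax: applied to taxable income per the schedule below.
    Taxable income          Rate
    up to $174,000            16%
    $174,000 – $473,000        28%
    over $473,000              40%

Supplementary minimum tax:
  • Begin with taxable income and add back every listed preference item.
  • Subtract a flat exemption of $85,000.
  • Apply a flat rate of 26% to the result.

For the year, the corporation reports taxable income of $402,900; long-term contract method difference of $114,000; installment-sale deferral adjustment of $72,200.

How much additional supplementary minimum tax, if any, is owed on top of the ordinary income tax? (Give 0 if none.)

$39,134

Ordinary income tax:
  $174,000 × 16% = $27,840
  $228,900 × 28% = $64,092
  → $91,932

Supplementary minimum tax:
  Adjusted income: $402,900 + $114,000 + $72,200 = $589,100
  Less exemption $85,000 → base $504,100
  $504,100 × 26% = $131,066

Excess of supplementary minimum tax over ordinary income tax: $131,066 − $91,932 = $39,134.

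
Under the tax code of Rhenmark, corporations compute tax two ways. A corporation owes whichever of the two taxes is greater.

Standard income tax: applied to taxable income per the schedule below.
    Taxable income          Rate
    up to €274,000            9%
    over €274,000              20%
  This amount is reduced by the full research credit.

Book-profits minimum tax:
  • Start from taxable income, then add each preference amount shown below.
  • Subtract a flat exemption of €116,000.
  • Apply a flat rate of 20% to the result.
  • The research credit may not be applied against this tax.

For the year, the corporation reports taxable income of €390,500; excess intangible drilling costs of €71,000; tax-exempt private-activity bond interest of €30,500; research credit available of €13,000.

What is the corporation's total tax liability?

€75,200

Standard income tax:
  €274,000 × 9% = €24,660
  €116,500 × 20% = €23,300
  → €47,960
  Less research credit €13,000 → €34,960

Book-profits minimum tax:
  Adjusted income: €390,500 + €71,000 + €30,500 = €492,000
  Less exemption €116,000 → base €376,000
  €376,000 × 20% = €75,200

€75,200 > €34,960, so the book-profits minimum tax is the binding amount.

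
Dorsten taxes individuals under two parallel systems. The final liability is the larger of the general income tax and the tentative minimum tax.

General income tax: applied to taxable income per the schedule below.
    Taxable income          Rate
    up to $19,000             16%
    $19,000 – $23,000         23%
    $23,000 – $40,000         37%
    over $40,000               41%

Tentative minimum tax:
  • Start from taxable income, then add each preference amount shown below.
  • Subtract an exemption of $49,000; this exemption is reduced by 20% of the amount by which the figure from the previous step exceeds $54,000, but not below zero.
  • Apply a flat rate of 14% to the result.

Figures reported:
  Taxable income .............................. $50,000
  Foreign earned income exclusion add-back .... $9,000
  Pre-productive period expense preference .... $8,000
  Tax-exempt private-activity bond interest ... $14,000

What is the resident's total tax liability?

Tentative minimum tax:
  Adjusted income: $50,000 + $9,000 + $8,000 + $14,000 = $81,000
  Exemption: $49,000 − 20% × ($81,000 − $54,000) = $49,000 − $5,400 = $43,600
  Base: $81,000 − $43,600 = $37,400
  $37,400 × 14% = $5,236

General income tax:
  $19,000 × 16% = $3,040
  $4,000 × 23% = $920
  $17,000 × 37% = $6,290
  $10,000 × 41% = $4,100
  → $14,350

$14,350 > $5,236, so the general income tax governs.

$14,350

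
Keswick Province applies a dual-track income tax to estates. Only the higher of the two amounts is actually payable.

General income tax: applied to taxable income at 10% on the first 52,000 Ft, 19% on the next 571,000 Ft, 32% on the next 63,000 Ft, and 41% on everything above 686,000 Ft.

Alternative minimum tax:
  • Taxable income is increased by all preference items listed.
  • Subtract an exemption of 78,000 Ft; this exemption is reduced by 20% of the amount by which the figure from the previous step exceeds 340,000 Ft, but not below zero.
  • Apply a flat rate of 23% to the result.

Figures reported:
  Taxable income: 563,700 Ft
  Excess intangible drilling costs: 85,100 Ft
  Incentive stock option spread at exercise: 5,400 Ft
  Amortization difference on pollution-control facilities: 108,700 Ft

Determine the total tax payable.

175,467 Ft

Alternative minimum tax:
  Adjusted income: 563,700 Ft + 85,100 Ft + 5,400 Ft + 108,700 Ft = 762,900 Ft
  Exemption: 20% × (762,900 Ft − 340,000 Ft) = 84,580 Ft ≥ 78,000 Ft, so the exemption is fully phased out
  Base: 762,900 Ft − 0 Ft = 762,900 Ft
  762,900 Ft × 23% = 175,467 Ft

General income tax:
  52,000 Ft × 10% = 5,200 Ft
  511,700 Ft × 19% = 97,223 Ft
  → 102,423 Ft

175,467 Ft > 102,423 Ft, so the alternative minimum tax is the binding amount.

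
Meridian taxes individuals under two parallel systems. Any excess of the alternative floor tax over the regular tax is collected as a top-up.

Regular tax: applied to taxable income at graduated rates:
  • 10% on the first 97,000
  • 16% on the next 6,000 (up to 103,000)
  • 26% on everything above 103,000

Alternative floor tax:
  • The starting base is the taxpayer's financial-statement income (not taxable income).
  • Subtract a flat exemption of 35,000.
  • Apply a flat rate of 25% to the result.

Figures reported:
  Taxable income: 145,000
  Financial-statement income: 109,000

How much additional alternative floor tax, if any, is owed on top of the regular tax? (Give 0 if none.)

Alternative floor tax:
  Base (financial-statement income): 109,000
  Less exemption 35,000 → base 74,000
  74,000 × 25% = 18,500

Regular tax:
  97,000 × 10% = 9,700
  6,000 × 16% = 960
  42,000 × 26% = 10,920
  → 21,580

18,500 ≤ 21,580, so no add-on is due.

0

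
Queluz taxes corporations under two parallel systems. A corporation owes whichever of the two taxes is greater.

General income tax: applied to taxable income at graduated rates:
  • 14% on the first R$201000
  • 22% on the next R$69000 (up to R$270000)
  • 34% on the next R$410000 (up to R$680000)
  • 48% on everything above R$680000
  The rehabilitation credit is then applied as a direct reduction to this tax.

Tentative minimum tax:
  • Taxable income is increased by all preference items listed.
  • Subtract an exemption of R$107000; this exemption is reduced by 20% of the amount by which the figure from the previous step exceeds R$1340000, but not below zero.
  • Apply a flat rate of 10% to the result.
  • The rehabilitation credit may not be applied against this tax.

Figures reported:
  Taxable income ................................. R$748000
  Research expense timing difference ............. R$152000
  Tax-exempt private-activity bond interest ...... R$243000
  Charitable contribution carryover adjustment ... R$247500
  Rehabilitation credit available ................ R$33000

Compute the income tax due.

R$182360

General income tax:
  R$201000 × 14% = R$28140
  R$69000 × 22% = R$15180
  R$410000 × 34% = R$139400
  R$68000 × 48% = R$32640
  → R$215360
  Less rehabilitation credit R$33000 → R$182360

Tentative minimum tax:
  Adjusted income: R$748000 + R$152000 + R$243000 + R$247500 = R$1390500
  Exemption: R$107000 − 20% × (R$1390500 − R$1340000) = R$107000 − R$10100 = R$96900
  Base: R$1390500 − R$96900 = R$1293600
  R$1293600 × 10% = R$129360

R$182360 > R$129360, so the general income tax governs.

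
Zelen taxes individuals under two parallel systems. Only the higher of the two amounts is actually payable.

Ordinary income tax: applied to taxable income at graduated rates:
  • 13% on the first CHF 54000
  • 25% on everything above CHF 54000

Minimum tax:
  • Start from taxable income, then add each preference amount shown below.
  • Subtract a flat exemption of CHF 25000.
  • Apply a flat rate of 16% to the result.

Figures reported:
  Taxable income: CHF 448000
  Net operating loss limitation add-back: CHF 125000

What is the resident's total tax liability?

Minimum tax:
  Adjusted income: CHF 448000 + CHF 125000 = CHF 573000
  Less exemption CHF 25000 → base CHF 548000
  CHF 548000 × 16% = CHF 87680

Ordinary income tax:
  CHF 54000 × 13% = CHF 7020
  CHF 394000 × 25% = CHF 98500
  → CHF 105520

CHF 105520 > CHF 87680, so the ordinary income tax governs.

CHF 105520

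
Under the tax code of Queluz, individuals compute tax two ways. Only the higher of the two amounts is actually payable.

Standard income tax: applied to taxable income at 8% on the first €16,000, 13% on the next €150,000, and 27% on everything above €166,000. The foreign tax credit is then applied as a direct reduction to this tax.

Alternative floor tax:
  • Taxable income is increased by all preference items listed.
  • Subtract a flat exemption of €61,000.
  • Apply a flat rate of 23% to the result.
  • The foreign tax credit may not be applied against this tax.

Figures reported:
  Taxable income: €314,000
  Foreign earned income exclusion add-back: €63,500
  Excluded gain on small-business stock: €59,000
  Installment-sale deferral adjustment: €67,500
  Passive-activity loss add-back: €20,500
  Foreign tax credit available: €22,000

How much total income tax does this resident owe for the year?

Standard income tax:
  €16,000 × 8% = €1,280
  €150,000 × 13% = €19,500
  €148,000 × 27% = €39,960
  → €60,740
  Less foreign tax credit €22,000 → €38,740

Alternative floor tax:
  Adjusted income: €314,000 + €63,500 + €59,000 + €67,500 + €20,500 = €524,500
  Less exemption €61,000 → base €463,500
  €463,500 × 23% = €106,605

€106,605 > €38,740, so the alternative floor tax is the binding amount.

€106,605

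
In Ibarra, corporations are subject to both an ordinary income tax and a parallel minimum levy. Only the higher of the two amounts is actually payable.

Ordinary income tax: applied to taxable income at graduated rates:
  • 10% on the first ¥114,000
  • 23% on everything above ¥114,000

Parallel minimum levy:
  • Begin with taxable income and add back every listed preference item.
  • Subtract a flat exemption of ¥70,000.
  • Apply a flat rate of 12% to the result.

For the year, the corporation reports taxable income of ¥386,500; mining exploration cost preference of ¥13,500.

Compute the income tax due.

Ordinary income tax:
  ¥114,000 × 10% = ¥11,400
  ¥272,500 × 23% = ¥62,675
  → ¥74,075

Parallel minimum levy:
  Adjusted income: ¥386,500 + ¥13,500 = ¥400,000
  Less exemption ¥70,000 → base ¥330,000
  ¥330,000 × 12% = ¥39,600

¥74,075 > ¥39,600, so the ordinary income tax governs.

¥74,075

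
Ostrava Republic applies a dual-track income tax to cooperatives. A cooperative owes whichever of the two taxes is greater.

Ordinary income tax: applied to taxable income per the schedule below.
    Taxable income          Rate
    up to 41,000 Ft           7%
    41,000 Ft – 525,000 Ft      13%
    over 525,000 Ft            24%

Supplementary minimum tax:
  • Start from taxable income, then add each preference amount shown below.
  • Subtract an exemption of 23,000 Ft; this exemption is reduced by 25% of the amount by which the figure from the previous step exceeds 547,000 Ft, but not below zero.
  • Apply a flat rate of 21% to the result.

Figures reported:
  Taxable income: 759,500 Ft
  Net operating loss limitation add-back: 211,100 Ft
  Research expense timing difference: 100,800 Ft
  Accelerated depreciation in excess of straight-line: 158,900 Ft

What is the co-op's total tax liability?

Supplementary minimum tax:
  Adjusted income: 759,500 Ft + 211,100 Ft + 100,800 Ft + 158,900 Ft = 1,230,300 Ft
  Exemption: 25% × (1,230,300 Ft − 547,000 Ft) = 170,825 Ft ≥ 23,000 Ft, so the exemption is fully phased out
  Base: 1,230,300 Ft − 0 Ft = 1,230,300 Ft
  1,230,300 Ft × 21% = 258,363 Ft

Ordinary income tax:
  41,000 Ft × 7% = 2,870 Ft
  484,000 Ft × 13% = 62,920 Ft
  234,500 Ft × 24% = 56,280 Ft
  → 122,070 Ft

258,363 Ft > 122,070 Ft, so the supplementary minimum tax is the binding amount.

258,363 Ft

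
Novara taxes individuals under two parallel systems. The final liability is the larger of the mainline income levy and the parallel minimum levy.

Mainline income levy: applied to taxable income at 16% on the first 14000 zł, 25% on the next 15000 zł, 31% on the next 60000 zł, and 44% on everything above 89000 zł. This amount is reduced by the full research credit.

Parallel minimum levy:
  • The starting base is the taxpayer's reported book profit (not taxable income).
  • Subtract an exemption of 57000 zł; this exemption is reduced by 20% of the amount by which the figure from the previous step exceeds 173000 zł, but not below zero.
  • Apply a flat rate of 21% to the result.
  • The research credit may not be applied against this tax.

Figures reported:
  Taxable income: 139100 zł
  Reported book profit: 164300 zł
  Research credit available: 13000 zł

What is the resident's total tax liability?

33634 zł

Mainline income levy:
  14000 zł × 16% = 2240 zł
  15000 zł × 25% = 3750 zł
  60000 zł × 31% = 18600 zł
  50100 zł × 44% = 22044 zł
  → 46634 zł
  Less research credit 13000 zł → 33634 zł

Parallel minimum levy:
  Base (reported book profit): 164300 zł
  Exemption: 164300 zł ≤ 173000 zł, so full 57000 zł applies
  Base: 164300 zł − 57000 zł = 107300 zł
  107300 zł × 21% = 22533 zł

33634 zł > 22533 zł, so the mainline income levy governs.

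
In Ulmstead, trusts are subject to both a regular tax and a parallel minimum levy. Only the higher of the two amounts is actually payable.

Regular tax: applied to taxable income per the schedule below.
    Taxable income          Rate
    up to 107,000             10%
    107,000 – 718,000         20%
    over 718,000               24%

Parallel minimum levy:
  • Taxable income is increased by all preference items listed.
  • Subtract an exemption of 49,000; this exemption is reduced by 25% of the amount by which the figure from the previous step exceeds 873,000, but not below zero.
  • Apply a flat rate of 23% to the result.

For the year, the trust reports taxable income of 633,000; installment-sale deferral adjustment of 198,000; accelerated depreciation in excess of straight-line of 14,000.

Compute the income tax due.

Parallel minimum levy:
  Adjusted income: 633,000 + 198,000 + 14,000 = 845,000
  Exemption: 845,000 ≤ 873,000, so full 49,000 applies
  Base: 845,000 − 49,000 = 796,000
  796,000 × 23% = 183,080

Regular tax:
  107,000 × 10% = 10,700
  526,000 × 20% = 105,200
  → 115,900

183,080 > 115,900, so the parallel minimum levy is the binding amount.

183,080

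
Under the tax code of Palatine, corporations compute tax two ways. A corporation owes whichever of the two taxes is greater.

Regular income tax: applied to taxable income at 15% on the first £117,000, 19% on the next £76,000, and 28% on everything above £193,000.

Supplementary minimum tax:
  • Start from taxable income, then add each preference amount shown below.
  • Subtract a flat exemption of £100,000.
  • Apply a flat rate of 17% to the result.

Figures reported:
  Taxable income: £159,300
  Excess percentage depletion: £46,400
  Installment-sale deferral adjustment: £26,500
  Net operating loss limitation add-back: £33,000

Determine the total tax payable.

Regular income tax:
  £117,000 × 15% = £17,550
  £42,300 × 19% = £8,037
  → £25,587

Supplementary minimum tax:
  Adjusted income: £159,300 + £46,400 + £26,500 + £33,000 = £265,200
  Less exemption £100,000 → base £165,200
  £165,200 × 17% = £28,084

£28,084 > £25,587, so the supplementary minimum tax is the binding amount.

£28,084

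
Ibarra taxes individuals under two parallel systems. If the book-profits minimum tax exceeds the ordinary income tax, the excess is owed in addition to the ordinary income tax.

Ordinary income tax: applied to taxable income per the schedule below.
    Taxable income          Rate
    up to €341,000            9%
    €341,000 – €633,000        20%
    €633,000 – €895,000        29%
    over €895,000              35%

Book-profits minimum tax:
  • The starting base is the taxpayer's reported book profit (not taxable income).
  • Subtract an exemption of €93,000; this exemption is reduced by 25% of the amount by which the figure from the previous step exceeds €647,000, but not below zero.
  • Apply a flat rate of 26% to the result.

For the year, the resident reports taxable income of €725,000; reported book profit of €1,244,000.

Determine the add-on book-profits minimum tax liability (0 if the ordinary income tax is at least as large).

Ordinary income tax:
  €341,000 × 9% = €30,690
  €292,000 × 20% = €58,400
  €92,000 × 29% = €26,680
  → €115,770

Book-profits minimum tax:
  Base (reported book profit): €1,244,000
  Exemption: 25% × (€1,244,000 − €647,000) = €149,250 ≥ €93,000, so the exemption is fully phased out
  Base: €1,244,000 − €0 = €1,244,000
  €1,244,000 × 26% = €323,440

Excess of book-profits minimum tax over ordinary income tax: €323,440 − €115,770 = €207,670.

€207,670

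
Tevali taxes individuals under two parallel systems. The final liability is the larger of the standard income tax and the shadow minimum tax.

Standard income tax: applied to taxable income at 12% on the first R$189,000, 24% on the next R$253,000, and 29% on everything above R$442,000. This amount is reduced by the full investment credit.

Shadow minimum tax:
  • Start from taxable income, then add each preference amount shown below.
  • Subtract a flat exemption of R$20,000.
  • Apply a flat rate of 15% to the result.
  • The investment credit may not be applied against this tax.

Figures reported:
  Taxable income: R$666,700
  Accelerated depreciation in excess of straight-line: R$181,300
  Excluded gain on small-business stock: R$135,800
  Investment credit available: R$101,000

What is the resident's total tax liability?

R$144,570

Standard income tax:
  R$189,000 × 12% = R$22,680
  R$253,000 × 24% = R$60,720
  R$224,700 × 29% = R$65,163
  → R$148,563
  Less investment credit R$101,000 → R$47,563

Shadow minimum tax:
  Adjusted income: R$666,700 + R$181,300 + R$135,800 = R$983,800
  Less exemption R$20,000 → base R$963,800
  R$963,800 × 15% = R$144,570

R$144,570 > R$47,563, so the shadow minimum tax is the binding amount.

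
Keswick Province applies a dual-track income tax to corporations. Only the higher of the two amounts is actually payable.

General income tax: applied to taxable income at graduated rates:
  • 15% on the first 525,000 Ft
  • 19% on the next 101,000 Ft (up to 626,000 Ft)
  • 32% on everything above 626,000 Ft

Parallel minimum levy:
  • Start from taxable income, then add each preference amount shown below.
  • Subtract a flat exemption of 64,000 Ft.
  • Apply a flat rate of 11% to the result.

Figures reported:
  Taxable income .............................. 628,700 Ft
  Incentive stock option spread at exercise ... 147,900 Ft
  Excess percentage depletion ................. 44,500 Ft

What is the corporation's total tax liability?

Parallel minimum levy:
  Adjusted income: 628,700 Ft + 147,900 Ft + 44,500 Ft = 821,100 Ft
  Less exemption 64,000 Ft → base 757,100 Ft
  757,100 Ft × 11% = 83,281 Ft

General income tax:
  525,000 Ft × 15% = 78,750 Ft
  101,000 Ft × 19% = 19,190 Ft
  2,700 Ft × 32% = 864 Ft
  → 98,804 Ft

98,804 Ft > 83,281 Ft, so the general income tax governs.

98,804 Ft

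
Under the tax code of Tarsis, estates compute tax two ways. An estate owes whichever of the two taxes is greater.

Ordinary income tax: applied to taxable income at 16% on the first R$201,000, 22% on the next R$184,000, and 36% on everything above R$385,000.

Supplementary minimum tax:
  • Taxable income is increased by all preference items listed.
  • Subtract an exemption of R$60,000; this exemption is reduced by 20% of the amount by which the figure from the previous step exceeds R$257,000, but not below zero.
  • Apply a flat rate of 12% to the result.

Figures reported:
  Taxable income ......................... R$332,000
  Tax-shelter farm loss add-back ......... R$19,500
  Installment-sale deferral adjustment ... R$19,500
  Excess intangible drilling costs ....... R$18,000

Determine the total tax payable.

Ordinary income tax:
  R$201,000 × 16% = R$32,160
  R$131,000 × 22% = R$28,820
  → R$60,980

Supplementary minimum tax:
  Adjusted income: R$332,000 + R$19,500 + R$19,500 + R$18,000 = R$389,000
  Exemption: R$60,000 − 20% × (R$389,000 − R$257,000) = R$60,000 − R$26,400 = R$33,600
  Base: R$389,000 − R$33,600 = R$355,400
  R$355,400 × 12% = R$42,648

R$60,980 > R$42,648, so the ordinary income tax governs.

R$60,980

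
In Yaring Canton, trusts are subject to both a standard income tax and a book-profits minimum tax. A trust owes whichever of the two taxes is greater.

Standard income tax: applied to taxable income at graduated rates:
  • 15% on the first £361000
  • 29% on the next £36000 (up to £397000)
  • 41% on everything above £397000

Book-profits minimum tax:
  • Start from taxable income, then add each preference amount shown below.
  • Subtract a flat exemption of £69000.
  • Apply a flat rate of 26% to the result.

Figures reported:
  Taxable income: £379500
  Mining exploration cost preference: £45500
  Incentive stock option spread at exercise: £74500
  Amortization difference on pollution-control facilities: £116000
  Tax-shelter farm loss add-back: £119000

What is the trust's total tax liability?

Book-profits minimum tax:
  Adjusted income: £379500 + £45500 + £74500 + £116000 + £119000 = £734500
  Less exemption £69000 → base £665500
  £665500 × 26% = £173030

Standard income tax:
  £361000 × 15% = £54150
  £18500 × 29% = £5365
  → £59515

£173030 > £59515, so the book-profits minimum tax is the binding amount.

£173030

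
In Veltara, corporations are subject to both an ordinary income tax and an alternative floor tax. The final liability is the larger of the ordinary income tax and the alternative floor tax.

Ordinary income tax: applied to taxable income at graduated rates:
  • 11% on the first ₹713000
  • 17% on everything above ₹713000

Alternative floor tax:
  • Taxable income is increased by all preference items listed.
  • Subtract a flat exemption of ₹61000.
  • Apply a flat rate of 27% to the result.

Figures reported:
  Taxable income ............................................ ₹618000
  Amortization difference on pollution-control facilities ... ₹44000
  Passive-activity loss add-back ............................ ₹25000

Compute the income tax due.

Alternative floor tax:
  Adjusted income: ₹618000 + ₹44000 + ₹25000 = ₹687000
  Less exemption ₹61000 → base ₹626000
  ₹626000 × 27% = ₹169020

Ordinary income tax:
  ₹618000 × 11% = ₹67980

₹169020 > ₹67980, so the alternative floor tax is the binding amount.

₹169020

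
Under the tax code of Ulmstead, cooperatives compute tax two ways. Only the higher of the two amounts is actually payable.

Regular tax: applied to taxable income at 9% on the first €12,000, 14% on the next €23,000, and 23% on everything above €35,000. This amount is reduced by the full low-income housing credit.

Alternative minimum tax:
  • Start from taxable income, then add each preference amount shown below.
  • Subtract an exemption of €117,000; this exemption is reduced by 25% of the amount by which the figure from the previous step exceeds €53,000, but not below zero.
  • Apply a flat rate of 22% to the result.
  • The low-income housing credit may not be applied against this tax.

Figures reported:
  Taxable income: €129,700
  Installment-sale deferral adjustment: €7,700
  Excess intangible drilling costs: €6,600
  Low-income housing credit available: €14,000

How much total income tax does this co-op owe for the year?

€12,081

Alternative minimum tax:
  Adjusted income: €129,700 + €7,700 + €6,600 = €144,000
  Exemption: €117,000 − 25% × (€144,000 − €53,000) = €117,000 − €22,750 = €94,250
  Base: €144,000 − €94,250 = €49,750
  €49,750 × 22% = €10,945

Regular tax:
  €12,000 × 9% = €1,080
  €23,000 × 14% = €3,220
  €94,700 × 23% = €21,781
  → €26,081
  Less low-income housing credit €14,000 → €12,081

€12,081 > €10,945, so the regular tax governs.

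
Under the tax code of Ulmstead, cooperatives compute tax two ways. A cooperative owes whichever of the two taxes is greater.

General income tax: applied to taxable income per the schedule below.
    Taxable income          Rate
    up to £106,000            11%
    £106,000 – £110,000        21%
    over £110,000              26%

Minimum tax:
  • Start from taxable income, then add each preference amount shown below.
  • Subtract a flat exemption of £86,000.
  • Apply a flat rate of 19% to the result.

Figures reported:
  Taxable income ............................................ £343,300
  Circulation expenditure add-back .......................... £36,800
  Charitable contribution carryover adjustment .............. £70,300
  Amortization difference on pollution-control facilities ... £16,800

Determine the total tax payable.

General income tax:
  £106,000 × 11% = £11,660
  £4,000 × 21% = £840
  £233,300 × 26% = £60,658
  → £73,158

Minimum tax:
  Adjusted income: £343,300 + £36,800 + £70,300 + £16,800 = £467,200
  Less exemption £86,000 → base £381,200
  £381,200 × 19% = £72,428

£73,158 > £72,428, so the general income tax governs.

£73,158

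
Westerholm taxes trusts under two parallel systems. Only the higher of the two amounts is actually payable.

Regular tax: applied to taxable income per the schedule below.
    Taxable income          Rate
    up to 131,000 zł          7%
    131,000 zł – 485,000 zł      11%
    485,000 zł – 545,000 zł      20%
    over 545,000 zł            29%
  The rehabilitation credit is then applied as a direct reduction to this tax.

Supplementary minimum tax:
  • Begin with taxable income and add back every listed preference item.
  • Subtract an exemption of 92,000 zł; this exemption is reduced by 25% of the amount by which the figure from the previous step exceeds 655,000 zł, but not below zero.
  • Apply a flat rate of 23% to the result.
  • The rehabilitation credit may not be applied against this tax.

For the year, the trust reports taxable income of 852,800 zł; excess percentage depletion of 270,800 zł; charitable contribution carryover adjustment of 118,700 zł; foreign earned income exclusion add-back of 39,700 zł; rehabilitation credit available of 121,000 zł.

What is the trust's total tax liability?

Regular tax:
  131,000 zł × 7% = 9,170 zł
  354,000 zł × 11% = 38,940 zł
  60,000 zł × 20% = 12,000 zł
  307,800 zł × 29% = 89,262 zł
  → 149,372 zł
  Less rehabilitation credit 121,000 zł → 28,372 zł

Supplementary minimum tax:
  Adjusted income: 852,800 zł + 270,800 zł + 118,700 zł + 39,700 zł = 1,282,000 zł
  Exemption: 25% × (1,282,000 zł − 655,000 zł) = 156,750 zł ≥ 92,000 zł, so the exemption is fully phased out
  Base: 1,282,000 zł − 0 zł = 1,282,000 zł
  1,282,000 zł × 23% = 294,860 zł

294,860 zł > 28,372 zł, so the supplementary minimum tax is the binding amount.

294,860 zł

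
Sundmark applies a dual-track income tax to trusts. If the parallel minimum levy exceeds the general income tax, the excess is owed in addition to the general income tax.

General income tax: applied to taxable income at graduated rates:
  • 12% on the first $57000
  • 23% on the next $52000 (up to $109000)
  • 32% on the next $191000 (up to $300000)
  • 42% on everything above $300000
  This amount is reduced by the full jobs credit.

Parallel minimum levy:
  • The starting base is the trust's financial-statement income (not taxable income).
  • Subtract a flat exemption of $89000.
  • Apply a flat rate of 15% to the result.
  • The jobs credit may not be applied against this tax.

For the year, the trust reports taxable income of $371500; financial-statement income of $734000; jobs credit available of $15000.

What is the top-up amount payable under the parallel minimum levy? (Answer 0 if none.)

Parallel minimum levy:
  Base (financial-statement income): $734000
  Less exemption $89000 → base $645000
  $645000 × 15% = $96750

General income tax:
  $57000 × 12% = $6840
  $52000 × 23% = $11960
  $191000 × 32% = $61120
  $71500 × 42% = $30030
  → $109950
  Less jobs credit $15000 → $94950

Excess of parallel minimum levy over general income tax: $96750 − $94950 = $1800.

$1800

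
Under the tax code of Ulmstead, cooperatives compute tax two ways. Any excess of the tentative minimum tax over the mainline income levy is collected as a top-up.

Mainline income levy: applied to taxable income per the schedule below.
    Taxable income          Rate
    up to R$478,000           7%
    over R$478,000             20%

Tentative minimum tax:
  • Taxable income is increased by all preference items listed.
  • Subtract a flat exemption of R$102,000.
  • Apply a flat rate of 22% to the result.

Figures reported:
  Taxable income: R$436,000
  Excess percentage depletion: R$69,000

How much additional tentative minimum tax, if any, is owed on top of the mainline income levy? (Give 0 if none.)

Tentative minimum tax:
  Adjusted income: R$436,000 + R$69,000 = R$505,000
  Less exemption R$102,000 → base R$403,000
  R$403,000 × 22% = R$88,660

Mainline income levy:
  R$436,000 × 7% = R$30,520

Excess of tentative minimum tax over mainline income levy: R$88,660 − R$30,520 = R$58,140.

R$58,140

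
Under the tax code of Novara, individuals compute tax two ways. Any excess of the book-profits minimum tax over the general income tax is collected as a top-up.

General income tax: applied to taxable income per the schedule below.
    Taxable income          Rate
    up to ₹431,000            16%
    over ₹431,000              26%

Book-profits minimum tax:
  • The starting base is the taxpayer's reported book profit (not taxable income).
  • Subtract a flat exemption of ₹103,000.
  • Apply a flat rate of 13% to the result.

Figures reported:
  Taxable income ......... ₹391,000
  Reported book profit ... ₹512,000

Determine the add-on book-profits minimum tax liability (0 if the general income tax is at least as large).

General income tax:
  ₹391,000 × 16% = ₹62,560

Book-profits minimum tax:
  Base (reported book profit): ₹512,000
  Less exemption ₹103,000 → base ₹409,000
  ₹409,000 × 13% = ₹53,170

₹53,170 ≤ ₹62,560, so no add-on is due.

₹0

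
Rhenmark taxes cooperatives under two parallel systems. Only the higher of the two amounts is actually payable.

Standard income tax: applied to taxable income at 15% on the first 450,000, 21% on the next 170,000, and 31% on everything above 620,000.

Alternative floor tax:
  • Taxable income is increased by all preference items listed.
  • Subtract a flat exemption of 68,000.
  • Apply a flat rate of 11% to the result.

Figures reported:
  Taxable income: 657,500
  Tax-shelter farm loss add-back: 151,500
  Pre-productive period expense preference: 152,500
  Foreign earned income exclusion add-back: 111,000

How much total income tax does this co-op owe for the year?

114,825

Standard income tax:
  450,000 × 15% = 67,500
  170,000 × 21% = 35,700
  37,500 × 31% = 11,625
  → 114,825

Alternative floor tax:
  Adjusted income: 657,500 + 151,500 + 152,500 + 111,000 = 1,072,500
  Less exemption 68,000 → base 1,004,500
  1,004,500 × 11% = 110,495

114,825 > 110,495, so the standard income tax governs.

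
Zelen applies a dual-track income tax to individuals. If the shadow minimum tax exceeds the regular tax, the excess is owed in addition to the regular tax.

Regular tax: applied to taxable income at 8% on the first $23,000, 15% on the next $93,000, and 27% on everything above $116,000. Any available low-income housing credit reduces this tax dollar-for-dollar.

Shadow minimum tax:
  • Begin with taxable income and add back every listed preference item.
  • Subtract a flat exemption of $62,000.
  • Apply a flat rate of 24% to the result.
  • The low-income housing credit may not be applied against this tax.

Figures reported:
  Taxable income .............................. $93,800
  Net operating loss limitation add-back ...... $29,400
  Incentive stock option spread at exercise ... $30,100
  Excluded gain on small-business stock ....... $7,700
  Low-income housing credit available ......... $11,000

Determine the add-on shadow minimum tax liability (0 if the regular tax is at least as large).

$22,300

Shadow minimum tax:
  Adjusted income: $93,800 + $29,400 + $30,100 + $7,700 = $161,000
  Less exemption $62,000 → base $99,000
  $99,000 × 24% = $23,760

Regular tax:
  $23,000 × 8% = $1,840
  $70,800 × 15% = $10,620
  → $12,460
  Less low-income housing credit $11,000 → $1,460

Excess of shadow minimum tax over regular tax: $23,760 − $1,460 = $22,300.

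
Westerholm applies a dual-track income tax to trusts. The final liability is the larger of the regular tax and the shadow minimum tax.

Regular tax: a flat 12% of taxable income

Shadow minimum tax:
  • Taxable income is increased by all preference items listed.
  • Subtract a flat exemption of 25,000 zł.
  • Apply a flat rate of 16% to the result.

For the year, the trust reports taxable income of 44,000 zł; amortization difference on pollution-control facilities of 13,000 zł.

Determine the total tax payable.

Regular tax:
  44,000 zł × 12% = 5,280 zł

Shadow minimum tax:
  Adjusted income: 44,000 zł + 13,000 zł = 57,000 zł
  Less exemption 25,000 zł → base 32,000 zł
  32,000 zł × 16% = 5,120 zł

5,280 zł > 5,120 zł, so the regular tax governs.

5,280 zł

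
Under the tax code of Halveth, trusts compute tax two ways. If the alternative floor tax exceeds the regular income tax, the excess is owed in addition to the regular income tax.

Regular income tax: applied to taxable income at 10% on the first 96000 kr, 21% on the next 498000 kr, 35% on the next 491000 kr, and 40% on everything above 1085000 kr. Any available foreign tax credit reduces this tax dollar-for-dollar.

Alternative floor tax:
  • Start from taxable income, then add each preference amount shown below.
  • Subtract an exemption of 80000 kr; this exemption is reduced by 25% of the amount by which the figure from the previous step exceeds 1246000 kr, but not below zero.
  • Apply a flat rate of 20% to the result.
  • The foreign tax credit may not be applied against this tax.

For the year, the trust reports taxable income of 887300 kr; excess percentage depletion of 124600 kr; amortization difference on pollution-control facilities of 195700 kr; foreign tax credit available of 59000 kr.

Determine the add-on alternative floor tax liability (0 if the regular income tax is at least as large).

Alternative floor tax:
  Adjusted income: 887300 kr + 124600 kr + 195700 kr = 1207600 kr
  Exemption: 1207600 kr ≤ 1246000 kr, so full 80000 kr applies
  Base: 1207600 kr − 80000 kr = 1127600 kr
  1127600 kr × 20% = 225520 kr

Regular income tax:
  96000 kr × 10% = 9600 kr
  498000 kr × 21% = 104580 kr
  293300 kr × 35% = 102655 kr
  → 216835 kr
  Less foreign tax credit 59000 kr → 157835 kr

Excess of alternative floor tax over regular income tax: 225520 kr − 157835 kr = 67685 kr.

67685 kr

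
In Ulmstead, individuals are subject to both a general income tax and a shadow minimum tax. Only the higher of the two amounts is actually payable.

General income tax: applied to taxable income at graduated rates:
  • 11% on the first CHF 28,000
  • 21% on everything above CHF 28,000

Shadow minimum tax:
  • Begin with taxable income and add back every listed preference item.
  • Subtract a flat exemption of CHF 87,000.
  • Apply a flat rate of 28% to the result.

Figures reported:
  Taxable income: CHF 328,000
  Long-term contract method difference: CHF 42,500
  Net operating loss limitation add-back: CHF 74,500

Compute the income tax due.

CHF 100,240

General income tax:
  CHF 28,000 × 11% = CHF 3,080
  CHF 300,000 × 21% = CHF 63,000
  → CHF 66,080

Shadow minimum tax:
  Adjusted income: CHF 328,000 + CHF 42,500 + CHF 74,500 = CHF 445,000
  Less exemption CHF 87,000 → base CHF 358,000
  CHF 358,000 × 28% = CHF 100,240

CHF 100,240 > CHF 66,080, so the shadow minimum tax is the binding amount.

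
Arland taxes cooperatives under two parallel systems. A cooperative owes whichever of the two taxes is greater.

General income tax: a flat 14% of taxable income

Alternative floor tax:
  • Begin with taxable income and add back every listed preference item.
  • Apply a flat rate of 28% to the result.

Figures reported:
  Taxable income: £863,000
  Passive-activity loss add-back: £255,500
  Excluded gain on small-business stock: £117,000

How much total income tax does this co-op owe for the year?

£345,940

General income tax:
  £863,000 × 14% = £120,820

Alternative floor tax:
  Adjusted income: £863,000 + £255,500 + £117,000 = £1,235,500
  £1,235,500 × 28% = £345,940

£345,940 > £120,820, so the alternative floor tax is the binding amount.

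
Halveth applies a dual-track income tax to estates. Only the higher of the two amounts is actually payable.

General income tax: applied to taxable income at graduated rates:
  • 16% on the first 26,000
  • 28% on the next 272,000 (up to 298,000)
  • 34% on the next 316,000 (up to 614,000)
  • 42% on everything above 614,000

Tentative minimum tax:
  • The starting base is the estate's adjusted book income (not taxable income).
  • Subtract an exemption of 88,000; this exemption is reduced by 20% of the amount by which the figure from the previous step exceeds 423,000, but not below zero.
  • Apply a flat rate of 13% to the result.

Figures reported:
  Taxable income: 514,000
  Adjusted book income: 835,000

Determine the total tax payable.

General income tax:
  26,000 × 16% = 4,160
  272,000 × 28% = 76,160
  216,000 × 34% = 73,440
  → 153,760

Tentative minimum tax:
  Base (adjusted book income): 835,000
  Exemption: 88,000 − 20% × (835,000 − 423,000) = 88,000 − 82,400 = 5,600
  Base: 835,000 − 5,600 = 829,400
  829,400 × 13% = 107,822

153,760 > 107,822, so the general income tax governs.

153,760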